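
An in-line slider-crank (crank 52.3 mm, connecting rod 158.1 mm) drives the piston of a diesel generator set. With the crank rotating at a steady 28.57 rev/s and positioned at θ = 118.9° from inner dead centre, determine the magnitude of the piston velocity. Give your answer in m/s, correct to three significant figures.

ω = 2π·28.6 = 179.5 rad/s
For an in-line slider-crank, x = r cosθ + √(L² − r² sin²θ), so v = −rω sinθ·[1 + r cosθ/√(L² − r² sin²θ)].
With r = 0.0523 m, L = 0.1581 m, θ = 118.9°: √(L² − r² sin²θ) = 0.15132 m.
v = −0.0523·179.5·0.87546·[1 + 0.0523·-0.48328/0.15132] = -6.8464 m/s.
|v| = 6.8464 m/s.

6.85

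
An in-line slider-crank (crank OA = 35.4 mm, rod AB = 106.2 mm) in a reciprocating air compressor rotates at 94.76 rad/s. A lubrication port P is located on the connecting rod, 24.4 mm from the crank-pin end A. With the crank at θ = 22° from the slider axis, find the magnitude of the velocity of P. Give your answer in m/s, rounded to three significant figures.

2.75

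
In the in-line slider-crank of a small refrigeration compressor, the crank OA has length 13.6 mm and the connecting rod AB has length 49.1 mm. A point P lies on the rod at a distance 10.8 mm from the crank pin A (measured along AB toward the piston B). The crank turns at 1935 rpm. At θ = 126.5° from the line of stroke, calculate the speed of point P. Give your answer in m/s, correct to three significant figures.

2.49

ω = 202.6 rad/s.  Crank-pin speed |V_A| = rω = 2.7558 m/s, perpendicular to OA.
Rod angle: sinφ = −(r/L) sinθ ⇒ φ = -12.865°; ω_rod = −rω cosθ/√(L²−r²sin²θ) = +34.245 rad/s.
V_P = V_A + ω_rod × AP, with AP = 0.0108 m along the rod.
Components: V_Px = −rω sinθ − a·ω_rod·sinφ = -2.1329 m/s;  V_Py = rω cosθ + a·ω_rod·cosφ = -1.2787 m/s.
|V_P| = √(V_Px² + V_Py²) = 2.4868 m/s.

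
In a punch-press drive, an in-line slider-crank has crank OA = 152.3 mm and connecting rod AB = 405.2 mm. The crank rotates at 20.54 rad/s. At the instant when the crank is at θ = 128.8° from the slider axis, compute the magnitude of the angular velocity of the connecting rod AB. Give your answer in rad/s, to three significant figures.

5.06

ω = 20.54 rad/s
The rod makes angle φ with the slider axis where L sinφ = r sinθ; differentiating, L cosφ·φ̇ = r ω cosθ.
L cosφ = √(L² − r² sin²θ) = 0.38743 m.
|ω_rod| = r ω |cosθ| / √(L² − r² sin²θ) = 0.1523·20.54·0.62660/0.38743 = 5.0595 rad/s.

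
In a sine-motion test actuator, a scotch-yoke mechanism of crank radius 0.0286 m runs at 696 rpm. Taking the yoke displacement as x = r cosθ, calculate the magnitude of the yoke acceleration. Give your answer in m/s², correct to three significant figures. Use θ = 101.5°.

30.3

ω = 72.88 rad/s (from 696 rpm).
x = r cosθ ⇒ ẍ = −rω² cosθ (ω constant).
|a| = rω²|cosθ| = 0.0286·(72.88)²·|cos 101.5°| = 30.29 m/s².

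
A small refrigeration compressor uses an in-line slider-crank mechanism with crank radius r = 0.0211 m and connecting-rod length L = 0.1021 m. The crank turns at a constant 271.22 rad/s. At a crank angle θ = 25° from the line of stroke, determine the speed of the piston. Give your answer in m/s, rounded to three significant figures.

2.87

ω = 271.2 rad/s
For an in-line slider-crank, x = r cosθ + √(L² − r² sin²θ), so v = −rω sinθ·[1 + r cosθ/√(L² − r² sin²θ)].
With r = 0.0211 m, L = 0.1021 m, θ = 25°: √(L² − r² sin²θ) = 0.10171 m.
v = −0.0211·271.2·0.42262·[1 + 0.0211·0.90631/0.10171] = -2.8733 m/s.
|v| = 2.8733 m/s.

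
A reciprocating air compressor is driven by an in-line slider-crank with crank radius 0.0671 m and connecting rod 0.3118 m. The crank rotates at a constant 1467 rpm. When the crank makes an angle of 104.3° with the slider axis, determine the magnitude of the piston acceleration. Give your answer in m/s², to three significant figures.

696

ω = 2π·1467/60 = 153.6 rad/s
x(θ) = r cosθ + √(L² − r² sin²θ); with ω constant, a = ω²·d²x/dθ².
d²x/dθ² = −r cosθ − r²(cos2θ)/√u − r⁴ sin²2θ/(4u^{3/2}),  u = L² − r² sin²θ = 0.0929915 m².
Substituting r = 0.0671 m, L = 0.3118 m, θ = 104.3°: d²x/dθ² = +0.029496 m.
a = ω²·d²x/dθ² = (153.6)²·(+0.029496) = +696.11 m/s²;  |a| = 696.11 m/s².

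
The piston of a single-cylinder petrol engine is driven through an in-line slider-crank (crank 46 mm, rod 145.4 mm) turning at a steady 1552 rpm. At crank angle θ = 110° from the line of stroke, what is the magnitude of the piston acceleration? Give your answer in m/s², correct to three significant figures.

ω = 2π·1552/60 = 162.5 rad/s
x(θ) = r cosθ + √(L² − r² sin²θ); with ω constant, a = ω²·d²x/dθ².
d²x/dθ² = −r cosθ − r²(cos2θ)/√u − r⁴ sin²2θ/(4u^{3/2}),  u = L² − r² sin²θ = 0.0192727 m².
Substituting r = 0.046 m, L = 0.1454 m, θ = 110°: d²x/dθ² = +0.027236 m.
a = ω²·d²x/dθ² = (162.5)²·(+0.027236) = +719.43 m/s²;  |a| = 719.43 m/s².

719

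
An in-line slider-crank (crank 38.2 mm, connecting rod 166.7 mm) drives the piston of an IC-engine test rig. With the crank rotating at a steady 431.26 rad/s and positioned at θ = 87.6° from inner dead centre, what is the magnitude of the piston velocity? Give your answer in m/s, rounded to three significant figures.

16.6

ω = 431.3 rad/s
For an in-line slider-crank, x = r cosθ + √(L² − r² sin²θ), so v = −rω sinθ·[1 + r cosθ/√(L² − r² sin²θ)].
With r = 0.0382 m, L = 0.1667 m, θ = 87.6°: √(L² − r² sin²θ) = 0.16227 m.
v = −0.0382·431.3·0.99912·[1 + 0.0382·0.04188/0.16227] = -16.622 m/s.
|v| = 16.622 m/s.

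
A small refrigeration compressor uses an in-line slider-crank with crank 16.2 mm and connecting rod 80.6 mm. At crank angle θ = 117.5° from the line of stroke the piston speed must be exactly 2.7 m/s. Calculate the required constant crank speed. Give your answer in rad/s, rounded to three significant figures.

For an in-line slider-crank, |v_piston| = rω|sinθ|·[1 + r cosθ/√(L² − r² sin²θ)].
With r = 0.0162 m, L = 0.0806 m, θ = 117.5°: the bracketed kinematic factor |dx/dθ| = 0.013014 m.
ω = v/|dx/dθ| = 2.7/0.013014 = 207.46 rad/s.

207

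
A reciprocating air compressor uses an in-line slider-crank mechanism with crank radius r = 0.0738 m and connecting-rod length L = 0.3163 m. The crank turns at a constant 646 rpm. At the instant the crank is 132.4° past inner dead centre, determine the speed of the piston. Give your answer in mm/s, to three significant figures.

3100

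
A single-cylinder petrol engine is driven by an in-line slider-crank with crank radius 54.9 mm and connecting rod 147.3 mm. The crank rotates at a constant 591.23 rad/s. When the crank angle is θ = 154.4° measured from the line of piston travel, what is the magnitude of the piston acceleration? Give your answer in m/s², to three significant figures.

12600

ω = 591.2 rad/s
x(θ) = r cosθ + √(L² − r² sin²θ); with ω constant, a = ω²·d²x/dθ².
d²x/dθ² = −r cosθ − r²(cos2θ)/√u − r⁴ sin²2θ/(4u^{3/2}),  u = L² − r² sin²θ = 0.0211346 m².
Substituting r = 0.0549 m, L = 0.1473 m, θ = 154.4°: d²x/dθ² = +0.036071 m.
a = ω²·d²x/dθ² = (591.2)²·(+0.036071) = +12609 m/s²;  |a| = 12609 m/s².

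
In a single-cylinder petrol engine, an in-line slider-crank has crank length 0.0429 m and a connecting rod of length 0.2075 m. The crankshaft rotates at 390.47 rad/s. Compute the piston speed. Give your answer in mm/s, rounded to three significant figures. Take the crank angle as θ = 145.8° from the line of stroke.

ω = 390.5 rad/s
For an in-line slider-crank, x = r cosθ + √(L² − r² sin²θ), so v = −rω sinθ·[1 + r cosθ/√(L² − r² sin²θ)].
With r = 0.0429 m, L = 0.2075 m, θ = 145.8°: √(L² − r² sin²θ) = 0.20609 m.
v = −0.0429·390.5·0.56208·[1 + 0.0429·-0.82708/0.20609] = -7.7945 m/s.
|v| = 7.7945 m/s = 7794.5 mm/s.

7790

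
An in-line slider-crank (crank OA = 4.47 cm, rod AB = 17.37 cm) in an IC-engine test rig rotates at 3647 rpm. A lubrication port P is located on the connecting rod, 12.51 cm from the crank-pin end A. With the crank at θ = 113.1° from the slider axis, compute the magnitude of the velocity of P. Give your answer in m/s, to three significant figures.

14.6

ω = 381.9 rad/s.  Crank-pin speed |V_A| = rω = 17.072 m/s, perpendicular to OA.
Rod angle: sinφ = −(r/L) sinθ ⇒ φ = -13.692°; ω_rod = −rω cosθ/√(L²−r²sin²θ) = +39.687 rad/s.
V_P = V_A + ω_rod × AP, with AP = 0.1251 m along the rod.
Components: V_Px = −rω sinθ − a·ω_rod·sinφ = -14.528 m/s;  V_Py = rω cosθ + a·ω_rod·cosφ = -1.874 m/s.
|V_P| = √(V_Px² + V_Py²) = 14.648 m/s.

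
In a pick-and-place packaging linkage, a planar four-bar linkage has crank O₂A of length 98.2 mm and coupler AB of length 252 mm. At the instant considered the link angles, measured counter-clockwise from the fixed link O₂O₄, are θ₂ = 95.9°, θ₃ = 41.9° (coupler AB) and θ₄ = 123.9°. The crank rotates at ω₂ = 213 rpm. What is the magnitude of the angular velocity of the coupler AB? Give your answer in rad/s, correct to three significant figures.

ω₂ = 22.31 rad/s (from 213 rpm).
Differentiating the loop-closure r₂e^{iθ₂}+r₃e^{iθ₃}=r₁+r₄e^{iθ₄} gives r₂ω₂e^{iθ₂}+r₃ω₃e^{iθ₃}=r₄ω₄e^{iθ₄}.
Eliminating the other unknown: ω₃ = r₂ω₂ sin(θ₄−θ₂) / [r₃ sin(θ₃−θ₄)].
Numerator sine = +0.46947; denominator sine = -0.99027.
Result = 0.0982·22.31·(+0.46947) / (0.252·(-0.99027)) = -4.1207 rad/s; magnitude 4.1207 rad/s.

4.12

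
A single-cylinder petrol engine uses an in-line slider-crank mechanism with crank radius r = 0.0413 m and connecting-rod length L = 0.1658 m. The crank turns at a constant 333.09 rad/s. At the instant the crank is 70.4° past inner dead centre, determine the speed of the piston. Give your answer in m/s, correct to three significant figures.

14.1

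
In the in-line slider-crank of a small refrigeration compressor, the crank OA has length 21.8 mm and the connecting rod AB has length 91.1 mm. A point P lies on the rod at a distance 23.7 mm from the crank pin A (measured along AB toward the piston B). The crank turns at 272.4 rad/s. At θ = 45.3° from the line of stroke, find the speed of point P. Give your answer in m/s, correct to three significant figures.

5.38

ω = 272.4 rad/s.  Crank-pin speed |V_A| = rω = 5.9383 m/s, perpendicular to OA.
Rod angle: sinφ = −(r/L) sinθ ⇒ φ = -9.793°; ω_rod = −rω cosθ/√(L²−r²sin²θ) = -46.529 rad/s.
V_P = V_A + ω_rod × AP, with AP = 0.0237 m along the rod.
Components: V_Px = −rω sinθ − a·ω_rod·sinφ = -4.4085 m/s;  V_Py = rω cosθ + a·ω_rod·cosφ = +3.0903 m/s.
|V_P| = √(V_Px² + V_Py²) = 5.3838 m/s.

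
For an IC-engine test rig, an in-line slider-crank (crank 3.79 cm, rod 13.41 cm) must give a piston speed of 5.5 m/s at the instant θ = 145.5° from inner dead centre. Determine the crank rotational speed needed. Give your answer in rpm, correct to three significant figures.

3200

For an in-line slider-crank, |v_piston| = rω|sinθ|·[1 + r cosθ/√(L² − r² sin²θ)].
With r = 0.0379 m, L = 0.1341 m, θ = 145.5°: the bracketed kinematic factor |dx/dθ| = 0.016401 m.
ω = v/|dx/dθ| = 5.5/0.016401 = 335.34 rad/s.
N = 60ω/(2π) = 3202.2 rpm.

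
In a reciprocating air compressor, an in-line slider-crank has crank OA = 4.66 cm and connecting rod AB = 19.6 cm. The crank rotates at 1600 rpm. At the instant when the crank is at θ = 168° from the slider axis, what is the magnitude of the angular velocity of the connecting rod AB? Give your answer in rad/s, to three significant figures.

39.0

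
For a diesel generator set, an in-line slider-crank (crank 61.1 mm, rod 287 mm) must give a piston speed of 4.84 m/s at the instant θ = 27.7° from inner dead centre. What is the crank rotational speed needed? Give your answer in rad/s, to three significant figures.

143

For an in-line slider-crank, |v_piston| = rω|sinθ|·[1 + r cosθ/√(L² − r² sin²θ)].
With r = 0.0611 m, L = 0.287 m, θ = 27.7°: the bracketed kinematic factor |dx/dθ| = 0.033782 m.
ω = v/|dx/dθ| = 4.84/0.033782 = 143.27 rad/s.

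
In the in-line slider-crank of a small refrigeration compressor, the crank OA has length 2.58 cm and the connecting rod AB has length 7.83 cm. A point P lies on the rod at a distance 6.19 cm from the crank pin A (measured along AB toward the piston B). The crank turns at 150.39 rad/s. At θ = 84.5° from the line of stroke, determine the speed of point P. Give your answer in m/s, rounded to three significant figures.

3.97

ω = 150.4 rad/s.  Crank-pin speed |V_A| = rω = 3.8801 m/s, perpendicular to OA.
Rod angle: sinφ = −(r/L) sinθ ⇒ φ = -19.147°; ω_rod = −rω cosθ/√(L²−r²sin²θ) = -5.0276 rad/s.
V_P = V_A + ω_rod × AP, with AP = 0.0619 m along the rod.
Components: V_Px = −rω sinθ − a·ω_rod·sinφ = -3.9643 m/s;  V_Py = rω cosθ + a·ω_rod·cosφ = +0.077892 m/s.
|V_P| = √(V_Px² + V_Py²) = 3.965 m/s.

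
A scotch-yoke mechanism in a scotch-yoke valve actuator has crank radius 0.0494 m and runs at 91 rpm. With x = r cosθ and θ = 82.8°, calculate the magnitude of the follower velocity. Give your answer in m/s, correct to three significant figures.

ω = 9.529 rad/s (from 91 rpm).
x = r cosθ ⇒ ẋ = −rω sinθ.
|v| = rω|sinθ| = 0.0494·9.529·|sin 82.8°| = 0.46705 m/s.

0.467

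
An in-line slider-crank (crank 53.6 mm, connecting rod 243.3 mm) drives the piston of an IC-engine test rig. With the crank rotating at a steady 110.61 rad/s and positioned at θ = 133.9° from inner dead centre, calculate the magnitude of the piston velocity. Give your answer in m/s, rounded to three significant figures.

3.61

ω = 110.6 rad/s
For an in-line slider-crank, x = r cosθ + √(L² − r² sin²θ), so v = −rω sinθ·[1 + r cosθ/√(L² − r² sin²θ)].
With r = 0.0536 m, L = 0.2433 m, θ = 133.9°: √(L² − r² sin²θ) = 0.24022 m.
v = −0.0536·110.6·0.72055·[1 + 0.0536·-0.69340/0.24022] = -3.611 m/s.
|v| = 3.611 m/s.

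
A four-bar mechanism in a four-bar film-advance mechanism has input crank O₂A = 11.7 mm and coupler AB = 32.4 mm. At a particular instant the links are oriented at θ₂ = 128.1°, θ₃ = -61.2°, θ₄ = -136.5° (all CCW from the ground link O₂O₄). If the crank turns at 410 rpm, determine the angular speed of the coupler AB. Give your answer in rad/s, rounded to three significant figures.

16.0

ω₂ = 42.94 rad/s (from 410 rpm).
Differentiating the loop-closure r₂e^{iθ₂}+r₃e^{iθ₃}=r₁+r₄e^{iθ₄} gives r₂ω₂e^{iθ₂}+r₃ω₃e^{iθ₃}=r₄ω₄e^{iθ₄}.
Eliminating the other unknown: ω₃ = r₂ω₂ sin(θ₄−θ₂) / [r₃ sin(θ₃−θ₄)].
Numerator sine = +0.99556; denominator sine = +0.96727.
Result = 0.0117·42.94·(+0.99556) / (0.0324·(+0.96727)) = +15.958 rad/s; magnitude 15.958 rad/s.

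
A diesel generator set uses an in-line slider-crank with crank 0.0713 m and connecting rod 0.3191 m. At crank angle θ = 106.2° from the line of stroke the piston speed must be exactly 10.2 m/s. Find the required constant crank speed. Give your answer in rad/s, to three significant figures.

For an in-line slider-crank, |v_piston| = rω|sinθ|·[1 + r cosθ/√(L² − r² sin²θ)].
With r = 0.0713 m, L = 0.3191 m, θ = 106.2°: the bracketed kinematic factor |dx/dθ| = 0.064099 m.
ω = v/|dx/dθ| = 10.2/0.064099 = 159.13 rad/s.

159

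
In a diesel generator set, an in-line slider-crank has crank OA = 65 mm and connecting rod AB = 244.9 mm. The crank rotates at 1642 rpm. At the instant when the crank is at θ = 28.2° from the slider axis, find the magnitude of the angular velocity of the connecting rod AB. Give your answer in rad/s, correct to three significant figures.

ω = 171.9 rad/s (converted from 1642 rpm).
The rod makes angle φ with the slider axis where L sinφ = r sinθ; differentiating, L cosφ·φ̇ = r ω cosθ.
L cosφ = √(L² − r² sin²θ) = 0.24297 m.
|ω_rod| = r ω |cosθ| / √(L² − r² sin²θ) = 0.065·171.9·0.88130/0.24297 = 40.541 rad/s.

40.5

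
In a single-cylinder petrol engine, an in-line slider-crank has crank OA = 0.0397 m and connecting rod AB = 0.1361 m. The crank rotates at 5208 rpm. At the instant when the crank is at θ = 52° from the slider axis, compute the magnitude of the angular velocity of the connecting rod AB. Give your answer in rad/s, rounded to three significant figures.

101

ω = 545.4 rad/s (converted from 5208 rpm).
The rod makes angle φ with the slider axis where L sinφ = r sinθ; differentiating, L cosφ·φ̇ = r ω cosθ.
L cosφ = √(L² − r² sin²θ) = 0.13246 m.
|ω_rod| = r ω |cosθ| / √(L² − r² sin²θ) = 0.0397·545.4·0.61566/0.13246 = 100.64 rad/s.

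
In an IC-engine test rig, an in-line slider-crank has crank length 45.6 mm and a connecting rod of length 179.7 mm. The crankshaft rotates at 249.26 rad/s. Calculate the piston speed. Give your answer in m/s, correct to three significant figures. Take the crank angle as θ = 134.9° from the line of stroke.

ω = 249.3 rad/s
For an in-line slider-crank, x = r cosθ + √(L² − r² sin²θ), so v = −rω sinθ·[1 + r cosθ/√(L² − r² sin²θ)].
With r = 0.0456 m, L = 0.1797 m, θ = 134.9°: √(L² − r² sin²θ) = 0.17677 m.
v = −0.0456·249.3·0.70834·[1 + 0.0456·-0.70587/0.17677] = -6.5852 m/s.
|v| = 6.5852 m/s.

6.59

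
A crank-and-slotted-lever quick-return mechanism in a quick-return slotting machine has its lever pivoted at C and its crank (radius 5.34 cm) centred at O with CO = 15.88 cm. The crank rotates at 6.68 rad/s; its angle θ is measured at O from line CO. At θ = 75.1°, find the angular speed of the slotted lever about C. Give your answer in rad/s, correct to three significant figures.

1.04

ω = 6.68 rad/s
Crank pin A relative to C: A = (d + r cosθ, r sinθ); lever angle φ = atan2(r sinθ, d + r cosθ).
Differentiating tanφ: φ̇ = rω(d cosθ + r)/(d² + r² + 2dr cosθ).
d² + r² + 2dr cosθ = |CA|² = 0.0324299 m²;  d cosθ + r = +0.094233 m.
|ω_lever| = |0.0534·6.68·+0.094233| / 0.0324299 = 1.0365 rad/s.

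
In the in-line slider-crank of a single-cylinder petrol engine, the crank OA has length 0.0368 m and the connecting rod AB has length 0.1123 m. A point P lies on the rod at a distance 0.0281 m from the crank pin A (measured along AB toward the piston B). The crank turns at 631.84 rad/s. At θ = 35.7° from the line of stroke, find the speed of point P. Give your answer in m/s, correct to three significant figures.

20.3

ω = 631.8 rad/s.  Crank-pin speed |V_A| = rω = 23.252 m/s, perpendicular to OA.
Rod angle: sinφ = −(r/L) sinθ ⇒ φ = -11.024°; ω_rod = −rω cosθ/√(L²−r²sin²θ) = -171.3 rad/s.
V_P = V_A + ω_rod × AP, with AP = 0.0281 m along the rod.
Components: V_Px = −rω sinθ − a·ω_rod·sinφ = -14.489 m/s;  V_Py = rω cosθ + a·ω_rod·cosφ = +14.158 m/s.
|V_P| = √(V_Px² + V_Py²) = 20.257 m/s.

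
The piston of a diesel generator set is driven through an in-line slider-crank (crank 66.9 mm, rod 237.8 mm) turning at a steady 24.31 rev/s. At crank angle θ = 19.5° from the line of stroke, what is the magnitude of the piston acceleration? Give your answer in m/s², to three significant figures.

ω = 2π·24.3 = 152.7 rad/s
x(θ) = r cosθ + √(L² − r² sin²θ); with ω constant, a = ω²·d²x/dθ².
d²x/dθ² = −r cosθ − r²(cos2θ)/√u − r⁴ sin²2θ/(4u^{3/2}),  u = L² − r² sin²θ = 0.0560501 m².
Substituting r = 0.0669 m, L = 0.2378 m, θ = 19.5°: d²x/dθ² = -0.077904 m.
a = ω²·d²x/dθ² = (152.7)²·(-0.077904) = -1817.6 m/s²;  |a| = 1817.6 m/s².

1820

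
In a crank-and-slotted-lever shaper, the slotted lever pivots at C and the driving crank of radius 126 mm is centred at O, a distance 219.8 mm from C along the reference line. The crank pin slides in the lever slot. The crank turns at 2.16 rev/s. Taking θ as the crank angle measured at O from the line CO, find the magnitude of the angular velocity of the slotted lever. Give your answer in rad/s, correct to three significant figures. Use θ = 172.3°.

ω = 13.57 rad/s (from 2.16 rev/s).
Crank pin A relative to C: A = (d + r cosθ, r sinθ); lever angle φ = atan2(r sinθ, d + r cosθ).
Differentiating tanφ: φ̇ = rω(d cosθ + r)/(d² + r² + 2dr cosθ).
d² + r² + 2dr cosθ = |CA|² = 0.00929788 m²;  d cosθ + r = -0.091818 m.
|ω_lever| = |0.126·13.57·-0.091818| / 0.00929788 = 16.887 rad/s.

16.9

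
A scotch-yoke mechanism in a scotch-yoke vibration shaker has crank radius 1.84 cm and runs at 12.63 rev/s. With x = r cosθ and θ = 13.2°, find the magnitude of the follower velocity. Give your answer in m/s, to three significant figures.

ω = 79.36 rad/s (from 12.63 rev/s).
x = r cosθ ⇒ ẋ = −rω sinθ.
|v| = rω|sinθ| = 0.0184·79.36·|sin 13.2°| = 0.33343 m/s.

0.333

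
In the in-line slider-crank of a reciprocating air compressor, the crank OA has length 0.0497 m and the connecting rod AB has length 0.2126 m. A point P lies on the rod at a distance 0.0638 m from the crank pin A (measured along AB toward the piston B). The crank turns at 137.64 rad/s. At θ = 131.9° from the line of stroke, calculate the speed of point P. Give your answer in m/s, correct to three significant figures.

ω = 137.6 rad/s.  Crank-pin speed |V_A| = rω = 6.8407 m/s, perpendicular to OA.
Rod angle: sinφ = −(r/L) sinθ ⇒ φ = -10.020°; ω_rod = −rω cosθ/√(L²−r²sin²θ) = +21.821 rad/s.
V_P = V_A + ω_rod × AP, with AP = 0.0638 m along the rod.
Components: V_Px = −rω sinθ − a·ω_rod·sinφ = -4.8494 m/s;  V_Py = rω cosθ + a·ω_rod·cosφ = -3.1975 m/s.
|V_P| = √(V_Px² + V_Py²) = 5.8086 m/s.

5.81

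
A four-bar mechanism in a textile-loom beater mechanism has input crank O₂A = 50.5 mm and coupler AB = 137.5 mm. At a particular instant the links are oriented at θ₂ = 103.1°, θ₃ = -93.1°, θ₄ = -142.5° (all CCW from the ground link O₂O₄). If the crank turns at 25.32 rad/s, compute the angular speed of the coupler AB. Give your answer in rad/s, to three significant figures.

ω₂ = 25.32 rad/s
Differentiating the loop-closure r₂e^{iθ₂}+r₃e^{iθ₃}=r₁+r₄e^{iθ₄} gives r₂ω₂e^{iθ₂}+r₃ω₃e^{iθ₃}=r₄ω₄e^{iθ₄}.
Eliminating the other unknown: ω₃ = r₂ω₂ sin(θ₄−θ₂) / [r₃ sin(θ₃−θ₄)].
Numerator sine = +0.91068; denominator sine = +0.75927.
Result = 0.0505·25.32·(+0.91068) / (0.1375·(+0.75927)) = +11.154 rad/s; magnitude 11.154 rad/s.

11.2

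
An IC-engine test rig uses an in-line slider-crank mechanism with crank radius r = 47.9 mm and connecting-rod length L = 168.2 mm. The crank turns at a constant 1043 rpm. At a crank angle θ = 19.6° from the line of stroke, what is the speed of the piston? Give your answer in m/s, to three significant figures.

ω = 2π·1043/60 = 109.2 rad/s
For an in-line slider-crank, x = r cosθ + √(L² − r² sin²θ), so v = −rω sinθ·[1 + r cosθ/√(L² − r² sin²θ)].
With r = 0.0479 m, L = 0.1682 m, θ = 19.6°: √(L² − r² sin²θ) = 0.16743 m.
v = −0.0479·109.2·0.33545·[1 + 0.0479·0.94206/0.16743] = -2.228 m/s.
|v| = 2.228 m/s.

2.23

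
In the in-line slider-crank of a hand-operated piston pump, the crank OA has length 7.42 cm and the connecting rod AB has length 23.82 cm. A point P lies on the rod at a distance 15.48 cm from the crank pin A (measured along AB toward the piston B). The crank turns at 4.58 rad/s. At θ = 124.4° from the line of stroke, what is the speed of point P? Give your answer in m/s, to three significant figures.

ω = 4.58 rad/s.  Crank-pin speed |V_A| = rω = 0.33984 m/s, perpendicular to OA.
Rod angle: sinφ = −(r/L) sinθ ⇒ φ = -14.894°; ω_rod = −rω cosθ/√(L²−r²sin²θ) = +0.83405 rad/s.
V_P = V_A + ω_rod × AP, with AP = 0.1548 m along the rod.
Components: V_Px = −rω sinθ − a·ω_rod·sinφ = -0.24722 m/s;  V_Py = rω cosθ + a·ω_rod·cosφ = -0.067223 m/s.
|V_P| = √(V_Px² + V_Py²) = 0.2562 m/s.

0.256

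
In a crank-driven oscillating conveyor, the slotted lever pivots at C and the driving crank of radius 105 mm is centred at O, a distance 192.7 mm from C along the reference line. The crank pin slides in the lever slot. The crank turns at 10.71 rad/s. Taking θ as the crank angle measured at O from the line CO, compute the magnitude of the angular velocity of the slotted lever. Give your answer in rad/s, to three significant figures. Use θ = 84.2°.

2.68

ω = 10.71 rad/s
Crank pin A relative to C: A = (d + r cosθ, r sinθ); lever angle φ = atan2(r sinθ, d + r cosθ).
Differentiating tanφ: φ̇ = rω(d cosθ + r)/(d² + r² + 2dr cosθ).
d² + r² + 2dr cosθ = |CA|² = 0.0522477 m²;  d cosθ + r = +0.12447 m.
|ω_lever| = |0.105·10.71·+0.12447| / 0.0522477 = 2.6791 rad/s.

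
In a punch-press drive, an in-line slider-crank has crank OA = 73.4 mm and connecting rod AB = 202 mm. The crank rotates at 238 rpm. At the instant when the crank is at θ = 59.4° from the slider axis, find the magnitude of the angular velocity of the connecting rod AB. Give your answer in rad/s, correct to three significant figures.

ω = 24.92 rad/s (converted from 238 rpm).
The rod makes angle φ with the slider axis where L sinφ = r sinθ; differentiating, L cosφ·φ̇ = r ω cosθ.
L cosφ = √(L² − r² sin²θ) = 0.19187 m.
|ω_rod| = r ω |cosθ| / √(L² − r² sin²θ) = 0.0734·24.92·0.50904/0.19187 = 4.8535 rad/s.

4.85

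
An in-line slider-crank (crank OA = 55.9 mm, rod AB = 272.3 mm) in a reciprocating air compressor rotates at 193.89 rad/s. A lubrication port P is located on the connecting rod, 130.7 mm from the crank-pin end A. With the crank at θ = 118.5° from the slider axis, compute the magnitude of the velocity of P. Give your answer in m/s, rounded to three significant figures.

9.46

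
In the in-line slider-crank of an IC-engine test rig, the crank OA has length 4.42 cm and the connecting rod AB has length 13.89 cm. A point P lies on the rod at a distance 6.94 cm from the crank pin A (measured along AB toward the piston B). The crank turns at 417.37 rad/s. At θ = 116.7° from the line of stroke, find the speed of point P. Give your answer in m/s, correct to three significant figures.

ω = 417.4 rad/s.  Crank-pin speed |V_A| = rω = 18.448 m/s, perpendicular to OA.
Rod angle: sinφ = −(r/L) sinθ ⇒ φ = -16.516°; ω_rod = −rω cosθ/√(L²−r²sin²θ) = +62.244 rad/s.
V_P = V_A + ω_rod × AP, with AP = 0.0694 m along the rod.
Components: V_Px = −rω sinθ − a·ω_rod·sinφ = -15.253 m/s;  V_Py = rω cosθ + a·ω_rod·cosφ = -4.1474 m/s.
|V_P| = √(V_Px² + V_Py²) = 15.806 m/s.

15.8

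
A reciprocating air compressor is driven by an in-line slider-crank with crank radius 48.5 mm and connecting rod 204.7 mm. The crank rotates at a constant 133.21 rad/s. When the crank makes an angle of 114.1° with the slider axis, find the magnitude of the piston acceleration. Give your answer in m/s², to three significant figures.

ω = 133.2 rad/s
x(θ) = r cosθ + √(L² − r² sin²θ); with ω constant, a = ω²·d²x/dθ².
d²x/dθ² = −r cosθ − r²(cos2θ)/√u − r⁴ sin²2θ/(4u^{3/2}),  u = L² − r² sin²θ = 0.039942 m².
Substituting r = 0.0485 m, L = 0.2047 m, θ = 114.1°: d²x/dθ² = +0.027553 m.
a = ω²·d²x/dθ² = (133.2)²·(+0.027553) = +488.92 m/s²;  |a| = 488.92 m/s².

489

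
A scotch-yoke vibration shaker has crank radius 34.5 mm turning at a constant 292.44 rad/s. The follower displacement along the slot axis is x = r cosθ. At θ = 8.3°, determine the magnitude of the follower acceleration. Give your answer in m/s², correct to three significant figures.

2920

ω = 292.4 rad/s
x = r cosθ ⇒ ẍ = −rω² cosθ (ω constant).
|a| = rω²|cosθ| = 0.0345·(292.4)²·|cos 8.3°| = 2919.6 m/s².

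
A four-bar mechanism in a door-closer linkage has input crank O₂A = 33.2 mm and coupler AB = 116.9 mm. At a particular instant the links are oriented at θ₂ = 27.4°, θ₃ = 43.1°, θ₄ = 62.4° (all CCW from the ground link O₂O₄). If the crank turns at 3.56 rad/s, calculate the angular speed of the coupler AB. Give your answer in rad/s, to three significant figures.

ω₂ = 3.56 rad/s
Differentiating the loop-closure r₂e^{iθ₂}+r₃e^{iθ₃}=r₁+r₄e^{iθ₄} gives r₂ω₂e^{iθ₂}+r₃ω₃e^{iθ₃}=r₄ω₄e^{iθ₄}.
Eliminating the other unknown: ω₃ = r₂ω₂ sin(θ₄−θ₂) / [r₃ sin(θ₃−θ₄)].
Numerator sine = +0.57358; denominator sine = -0.33051.
Result = 0.0332·3.56·(+0.57358) / (0.1169·(-0.33051)) = -1.7546 rad/s; magnitude 1.7546 rad/s.

1.75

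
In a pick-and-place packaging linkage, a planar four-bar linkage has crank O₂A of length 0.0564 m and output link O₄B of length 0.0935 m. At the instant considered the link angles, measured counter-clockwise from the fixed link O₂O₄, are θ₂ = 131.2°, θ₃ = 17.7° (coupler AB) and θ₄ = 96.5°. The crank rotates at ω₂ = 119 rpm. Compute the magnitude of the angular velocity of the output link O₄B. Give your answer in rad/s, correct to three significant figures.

ω₂ = 12.46 rad/s (from 119 rpm).
Differentiating the loop-closure r₂e^{iθ₂}+r₃e^{iθ₃}=r₁+r₄e^{iθ₄} gives r₂ω₂e^{iθ₂}+r₃ω₃e^{iθ₃}=r₄ω₄e^{iθ₄}.
Eliminating the other unknown: ω₄ = r₂ω₂ sin(θ₂−θ₃) / [r₄ sin(θ₄−θ₃)].
Numerator sine = +0.91706; denominator sine = +0.98096.
Result = 0.0564·12.46·(+0.91706) / (0.0935·(+0.98096)) = +7.0274 rad/s; magnitude 7.0274 rad/s.

7.03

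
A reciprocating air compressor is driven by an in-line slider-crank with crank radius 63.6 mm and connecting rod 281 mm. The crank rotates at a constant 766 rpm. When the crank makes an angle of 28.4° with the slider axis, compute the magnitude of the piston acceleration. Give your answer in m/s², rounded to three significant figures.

412

ω = 2π·766/60 = 80.22 rad/s
x(θ) = r cosθ + √(L² − r² sin²θ); with ω constant, a = ω²·d²x/dθ².
d²x/dθ² = −r cosθ − r²(cos2θ)/√u − r⁴ sin²2θ/(4u^{3/2}),  u = L² − r² sin²θ = 0.078046 m².
Substituting r = 0.0636 m, L = 0.281 m, θ = 28.4°: d²x/dθ² = -0.064005 m.
a = ω²·d²x/dθ² = (80.22)²·(-0.064005) = -411.84 m/s²;  |a| = 411.84 m/s².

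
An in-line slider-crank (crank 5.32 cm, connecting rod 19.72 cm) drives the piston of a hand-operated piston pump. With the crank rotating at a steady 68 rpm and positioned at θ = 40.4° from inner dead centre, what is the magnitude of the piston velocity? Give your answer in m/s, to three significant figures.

ω = 2π·68/60 = 7.121 rad/s
For an in-line slider-crank, x = r cosθ + √(L² − r² sin²θ), so v = −rω sinθ·[1 + r cosθ/√(L² − r² sin²θ)].
With r = 0.0532 m, L = 0.1972 m, θ = 40.4°: √(L² − r² sin²θ) = 0.19416 m.
v = −0.0532·7.121·0.64812·[1 + 0.0532·0.76154/0.19416] = -0.29676 m/s.
|v| = 0.29676 m/s.

0.297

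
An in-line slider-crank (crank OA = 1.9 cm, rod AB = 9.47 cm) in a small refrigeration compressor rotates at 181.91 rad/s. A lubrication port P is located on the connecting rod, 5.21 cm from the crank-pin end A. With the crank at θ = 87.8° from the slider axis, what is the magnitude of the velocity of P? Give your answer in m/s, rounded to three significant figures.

3.47

ω = 181.9 rad/s.  Crank-pin speed |V_A| = rω = 3.4563 m/s, perpendicular to OA.
Rod angle: sinφ = −(r/L) sinθ ⇒ φ = -11.565°; ω_rod = −rω cosθ/√(L²−r²sin²θ) = -1.4301 rad/s.
V_P = V_A + ω_rod × AP, with AP = 0.0521 m along the rod.
Components: V_Px = −rω sinθ − a·ω_rod·sinφ = -3.4687 m/s;  V_Py = rω cosθ + a·ω_rod·cosφ = +0.059685 m/s.
|V_P| = √(V_Px² + V_Py²) = 3.4692 m/s.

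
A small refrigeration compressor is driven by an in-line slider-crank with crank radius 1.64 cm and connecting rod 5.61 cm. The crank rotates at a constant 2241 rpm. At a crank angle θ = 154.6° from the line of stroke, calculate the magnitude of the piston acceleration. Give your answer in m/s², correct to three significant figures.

644

ω = 2π·2241/60 = 234.7 rad/s
x(θ) = r cosθ + √(L² − r² sin²θ); with ω constant, a = ω²·d²x/dθ².
d²x/dθ² = −r cosθ − r²(cos2θ)/√u − r⁴ sin²2θ/(4u^{3/2}),  u = L² − r² sin²θ = 0.00309773 m².
Substituting r = 0.0164 m, L = 0.0561 m, θ = 154.6°: d²x/dθ² = +0.011697 m.
a = ω²·d²x/dθ² = (234.7)²·(+0.011697) = +644.22 m/s²;  |a| = 644.22 m/s².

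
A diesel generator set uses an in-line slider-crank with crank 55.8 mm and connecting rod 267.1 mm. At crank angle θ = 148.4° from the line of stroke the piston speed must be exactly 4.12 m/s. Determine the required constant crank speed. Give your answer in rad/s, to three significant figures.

For an in-line slider-crank, |v_piston| = rω|sinθ|·[1 + r cosθ/√(L² − r² sin²θ)].
With r = 0.0558 m, L = 0.2671 m, θ = 148.4°: the bracketed kinematic factor |dx/dθ| = 0.024004 m.
ω = v/|dx/dθ| = 4.12/0.024004 = 171.63 rad/s.

172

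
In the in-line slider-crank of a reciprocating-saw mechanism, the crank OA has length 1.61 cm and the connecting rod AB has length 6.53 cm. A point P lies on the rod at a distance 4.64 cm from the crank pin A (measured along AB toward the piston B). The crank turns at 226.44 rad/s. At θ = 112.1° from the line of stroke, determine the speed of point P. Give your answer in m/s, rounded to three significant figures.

ω = 226.4 rad/s.  Crank-pin speed |V_A| = rω = 3.6457 m/s, perpendicular to OA.
Rod angle: sinφ = −(r/L) sinθ ⇒ φ = -13.205°; ω_rod = −rω cosθ/√(L²−r²sin²θ) = +21.575 rad/s.
V_P = V_A + ω_rod × AP, with AP = 0.0464 m along the rod.
Components: V_Px = −rω sinθ − a·ω_rod·sinφ = -3.1491 m/s;  V_Py = rω cosθ + a·ω_rod·cosφ = -0.39699 m/s.
|V_P| = √(V_Px² + V_Py²) = 3.1741 m/s.

3.17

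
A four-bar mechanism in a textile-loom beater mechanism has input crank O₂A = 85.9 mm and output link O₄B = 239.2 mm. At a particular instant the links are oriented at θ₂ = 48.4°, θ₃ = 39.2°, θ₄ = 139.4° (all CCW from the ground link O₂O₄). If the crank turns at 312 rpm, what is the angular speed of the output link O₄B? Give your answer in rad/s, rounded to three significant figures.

ω₂ = 32.67 rad/s (from 312 rpm).
Differentiating the loop-closure r₂e^{iθ₂}+r₃e^{iθ₃}=r₁+r₄e^{iθ₄} gives r₂ω₂e^{iθ₂}+r₃ω₃e^{iθ₃}=r₄ω₄e^{iθ₄}.
Eliminating the other unknown: ω₄ = r₂ω₂ sin(θ₂−θ₃) / [r₄ sin(θ₄−θ₃)].
Numerator sine = +0.15988; denominator sine = +0.98420.
Result = 0.0859·32.67·(+0.15988) / (0.2392·(+0.98420)) = +1.906 rad/s; magnitude 1.906 rad/s.

1.91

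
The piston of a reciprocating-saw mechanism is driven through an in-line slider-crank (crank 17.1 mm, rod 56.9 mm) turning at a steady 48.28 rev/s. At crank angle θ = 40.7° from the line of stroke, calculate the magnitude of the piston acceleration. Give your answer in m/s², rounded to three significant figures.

1280

ω = 2π·48.3 = 303.4 rad/s
x(θ) = r cosθ + √(L² − r² sin²θ); with ω constant, a = ω²·d²x/dθ².
d²x/dθ² = −r cosθ − r²(cos2θ)/√u − r⁴ sin²2θ/(4u^{3/2}),  u = L² − r² sin²θ = 0.00311327 m².
Substituting r = 0.0171 m, L = 0.0569 m, θ = 40.7°: d²x/dθ² = -0.013868 m.
a = ω²·d²x/dθ² = (303.4)²·(-0.013868) = -1276.2 m/s²;  |a| = 1276.2 m/s².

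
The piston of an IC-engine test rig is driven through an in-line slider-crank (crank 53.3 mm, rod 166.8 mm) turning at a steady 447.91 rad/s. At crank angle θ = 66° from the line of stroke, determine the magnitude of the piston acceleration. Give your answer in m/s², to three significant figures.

2010

ω = 447.9 rad/s
x(θ) = r cosθ + √(L² − r² sin²θ); with ω constant, a = ω²·d²x/dθ².
d²x/dθ² = −r cosθ − r²(cos2θ)/√u − r⁴ sin²2θ/(4u^{3/2}),  u = L² − r² sin²θ = 0.0254513 m².
Substituting r = 0.0533 m, L = 0.1668 m, θ = 66°: d²x/dθ² = -0.010038 m.
a = ω²·d²x/dθ² = (447.9)²·(-0.010038) = -2013.9 m/s²;  |a| = 2013.9 m/s².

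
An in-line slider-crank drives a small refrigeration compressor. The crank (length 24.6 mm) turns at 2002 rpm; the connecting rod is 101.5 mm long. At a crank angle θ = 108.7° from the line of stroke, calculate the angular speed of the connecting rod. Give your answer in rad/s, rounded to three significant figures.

16.7

ω = 209.6 rad/s (converted from 2002 rpm).
The rod makes angle φ with the slider axis where L sinφ = r sinθ; differentiating, L cosφ·φ̇ = r ω cosθ.
L cosφ = √(L² − r² sin²θ) = 0.098789 m.
|ω_rod| = r ω |cosθ| / √(L² − r² sin²θ) = 0.0246·209.6·0.32061/0.098789 = 16.738 rad/s.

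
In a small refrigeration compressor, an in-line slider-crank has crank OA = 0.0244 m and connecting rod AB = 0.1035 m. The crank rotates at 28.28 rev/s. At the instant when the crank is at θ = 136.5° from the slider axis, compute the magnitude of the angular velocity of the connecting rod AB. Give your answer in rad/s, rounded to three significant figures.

ω = 177.7 rad/s (converted from 28.28 rev/s).
The rod makes angle φ with the slider axis where L sinφ = r sinθ; differentiating, L cosφ·φ̇ = r ω cosθ.
L cosφ = √(L² − r² sin²θ) = 0.10213 m.
|ω_rod| = r ω |cosθ| / √(L² − r² sin²θ) = 0.0244·177.7·0.72537/0.10213 = 30.794 rad/s.

30.8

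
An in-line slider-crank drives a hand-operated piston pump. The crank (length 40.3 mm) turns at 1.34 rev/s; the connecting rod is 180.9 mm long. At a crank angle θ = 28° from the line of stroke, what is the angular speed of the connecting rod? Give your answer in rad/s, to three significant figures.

ω = 8.419 rad/s (converted from 1.34 rev/s).
The rod makes angle φ with the slider axis where L sinφ = r sinθ; differentiating, L cosφ·φ̇ = r ω cosθ.
L cosφ = √(L² − r² sin²θ) = 0.17991 m.
|ω_rod| = r ω |cosθ| / √(L² − r² sin²θ) = 0.0403·8.419·0.88295/0.17991 = 1.6652 rad/s.

1.67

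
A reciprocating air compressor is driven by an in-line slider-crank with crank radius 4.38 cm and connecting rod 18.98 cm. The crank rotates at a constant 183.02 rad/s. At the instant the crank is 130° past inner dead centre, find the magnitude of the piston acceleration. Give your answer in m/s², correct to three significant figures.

ω = 183 rad/s
x(θ) = r cosθ + √(L² − r² sin²θ); with ω constant, a = ω²·d²x/dθ².
d²x/dθ² = −r cosθ − r²(cos2θ)/√u − r⁴ sin²2θ/(4u^{3/2}),  u = L² − r² sin²θ = 0.0348983 m².
Substituting r = 0.0438 m, L = 0.1898 m, θ = 130°: d²x/dθ² = +0.0298 m.
a = ω²·d²x/dθ² = (183)²·(+0.0298) = +998.21 m/s²;  |a| = 998.21 m/s².

998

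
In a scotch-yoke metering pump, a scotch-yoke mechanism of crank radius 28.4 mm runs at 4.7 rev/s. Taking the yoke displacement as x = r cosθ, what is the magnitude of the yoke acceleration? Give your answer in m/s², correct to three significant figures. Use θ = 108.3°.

7.78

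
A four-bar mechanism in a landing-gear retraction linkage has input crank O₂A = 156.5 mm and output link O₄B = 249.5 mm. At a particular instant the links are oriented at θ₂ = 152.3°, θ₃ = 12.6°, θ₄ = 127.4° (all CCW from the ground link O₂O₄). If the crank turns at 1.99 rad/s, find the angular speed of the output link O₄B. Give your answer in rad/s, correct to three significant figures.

0.889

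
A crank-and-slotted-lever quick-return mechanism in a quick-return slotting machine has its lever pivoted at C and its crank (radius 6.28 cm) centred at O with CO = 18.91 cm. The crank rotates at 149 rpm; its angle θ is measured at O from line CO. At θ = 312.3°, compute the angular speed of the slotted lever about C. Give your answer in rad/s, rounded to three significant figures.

3.34

ω = 15.6 rad/s (from 149 rpm).
Crank pin A relative to C: A = (d + r cosθ, r sinθ); lever angle φ = atan2(r sinθ, d + r cosθ).
Differentiating tanφ: φ̇ = rω(d cosθ + r)/(d² + r² + 2dr cosθ).
d² + r² + 2dr cosθ = |CA|² = 0.0556873 m²;  d cosθ + r = +0.19007 m.
|ω_lever| = |0.0628·15.6·+0.19007| / 0.0556873 = 3.3444 rad/s.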